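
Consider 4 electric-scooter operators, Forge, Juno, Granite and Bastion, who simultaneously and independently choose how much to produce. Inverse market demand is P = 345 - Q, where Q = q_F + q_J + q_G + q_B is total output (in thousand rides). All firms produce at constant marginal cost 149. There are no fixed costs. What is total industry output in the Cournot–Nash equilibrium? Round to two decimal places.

Each firm earns π_i = (345 - Q)q_i - 149q_i.
Setting ∂π_i/∂q_i = 0 with rivals' quantities fixed: 196 - 2q_i - Σ_{j≠i} q_j = 0.
With identical firms every q_j equals q_i, so Σ_{j≠i} q_j = 3q_i and 196 = 5q_i, giving q_i = 196/5.
Total output Q = 196/5 + 196/5 + 196/5 + 196/5 = 784/5.

156.80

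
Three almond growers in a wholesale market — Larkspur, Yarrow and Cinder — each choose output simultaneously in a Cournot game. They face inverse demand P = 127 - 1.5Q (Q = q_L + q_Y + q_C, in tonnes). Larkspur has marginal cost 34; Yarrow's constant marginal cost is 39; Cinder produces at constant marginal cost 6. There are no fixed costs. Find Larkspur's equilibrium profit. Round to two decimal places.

204.17

Larkspur's profit: π_L = (127 - 1.5Q)q_L - (34q_L). Setting ∂π_L/∂q_L = 0: 93 - 3q_L - (3/2)(q_Y + q_C) = 0.
Yarrow's first-order condition: 88 - 3q_Y - (3/2)(q_L + q_C) = 0.
Cinder's first-order condition: 121 - 3q_C - (3/2)(q_L + q_Y) = 0.
Summing all 3 equations gives 302 − 6Q = 0, hence Q = 151/3.
Back-substituting: q_L = (93 − 151/2)/(3/2) = 35/3, q_Y = (88 − 151/2)/(3/2) = 25/3, q_C = (121 − 151/2)/(3/2) = 91/3.
Price P = 127 - (3/2)·(151/3) = 103/2.
Larkspur's profit: (103/2 - 34)·(35/3) = 1225/6.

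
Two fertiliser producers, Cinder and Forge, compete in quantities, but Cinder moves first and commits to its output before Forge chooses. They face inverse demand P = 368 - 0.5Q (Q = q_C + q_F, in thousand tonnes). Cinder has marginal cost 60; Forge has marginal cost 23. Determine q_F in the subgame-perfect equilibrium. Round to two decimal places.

209.50

The follower Forge best-responds to any q_C: π_F = (368 - 0.5Q)q_F - 23q_F.
∂π_F/∂q_F = 345 - (1/2)q_C - q_F = 0 gives the reaction function q_F = (345 - (1/2)q_C).
Cinder substitutes q_F(q_C) into its own profit: π_C = q_C(368 - (1/2)q_C - (345 - (1/2)q_C)/2) - 60q_C = (391/2 - (1/4)q_C)q_C - 60q_C.
Maximising: ∂π_C/∂q_C = 271/2 - (1/2)q_C = 0, giving q_C = 271.
Then q_F = (345 - (1/2)·271) = 419/2.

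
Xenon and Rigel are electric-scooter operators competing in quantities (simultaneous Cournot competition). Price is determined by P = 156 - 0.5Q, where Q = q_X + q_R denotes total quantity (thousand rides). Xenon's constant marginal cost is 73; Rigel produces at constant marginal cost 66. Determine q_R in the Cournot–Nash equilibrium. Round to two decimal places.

64.67

Xenon's profit: π_X = (156 - 0.5Q)q_X - (73q_X). Setting ∂π_X/∂q_X = 0: 83 - q_X - (1/2)(q_R) = 0.
Rigel's profit: π_R = (156 - 0.5Q)q_R - (66q_R). Setting ∂π_R/∂q_R = 0: 90 - q_R - (1/2)(q_X) = 0.
Rearranging gives the reaction functions q_X = (83 - (1/2)q_R) and q_R = (90 - (1/2)q_X).
Solving the pair: q_X = 152/3, q_R = 194/3.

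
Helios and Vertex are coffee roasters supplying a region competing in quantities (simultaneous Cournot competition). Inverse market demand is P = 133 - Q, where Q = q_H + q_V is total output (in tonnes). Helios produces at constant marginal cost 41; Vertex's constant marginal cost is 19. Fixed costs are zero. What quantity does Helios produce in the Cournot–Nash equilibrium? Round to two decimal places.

Helios's profit: π_H = (133 - Q)q_H - (41q_H). Setting ∂π_H/∂q_H = 0: 92 - 2q_H - (q_V) = 0.
Vertex's first-order condition: 114 - 2q_V - (q_H) = 0.
Best responses: q_H = (92 - q_V)/2, q_V = (114 - q_H)/2.
Substituting one into the other gives q_H = 70/3 and q_V = 136/3.

23.33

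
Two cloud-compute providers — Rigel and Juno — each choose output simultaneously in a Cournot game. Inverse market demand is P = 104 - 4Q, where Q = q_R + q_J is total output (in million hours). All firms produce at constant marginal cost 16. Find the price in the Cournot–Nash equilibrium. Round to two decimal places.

Each firm earns π_i = (104 - 4Q)q_i - 16q_i.
First-order condition (treating rivals' output as given): 88 - 8q_i - 4q_j = 0.
By symmetry each firm produces the same amount; substituting q_j = q_i yields q_i = 88/12 = 22/3.
Total output Q = 44/3, so price P = 104 - 4·(44/3) = 136/3.

45.33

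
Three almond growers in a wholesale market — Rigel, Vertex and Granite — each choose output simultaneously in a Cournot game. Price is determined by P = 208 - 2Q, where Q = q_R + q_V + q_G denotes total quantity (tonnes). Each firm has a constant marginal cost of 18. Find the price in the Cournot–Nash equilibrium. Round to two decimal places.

65.50

A representative firm's profit is π_i = q_i(208 - 2Q) - 18q_i.
Setting ∂π_i/∂q_i = 0 with rivals' quantities fixed: 190 - 4q_i - 2·Σ_{j≠i} q_j = 0.
By symmetry each firm produces the same amount; substituting Σ_{j≠i} q_j = 2q_i yields q_i = 190/8 = 95/4.
Total output Q = 285/4, so price P = 208 - 2·(285/4) = 131/2.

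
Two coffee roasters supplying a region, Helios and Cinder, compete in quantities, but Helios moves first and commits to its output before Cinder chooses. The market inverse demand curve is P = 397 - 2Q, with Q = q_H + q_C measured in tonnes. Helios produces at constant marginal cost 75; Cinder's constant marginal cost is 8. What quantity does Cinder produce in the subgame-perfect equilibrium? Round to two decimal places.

65.38

The follower Cinder best-responds to any q_H: π_C = (397 - 2Q)q_C - 8q_C.
∂π_C/∂q_C = 389 - 2q_H - 4q_C = 0 gives the reaction function q_C = (389 - 2q_H)/4.
Helios substitutes q_C(q_H) into its own profit: π_H = q_H(397 - 2q_H - (389 - 2q_H)/2) - 75q_H = (405/2 - q_H)q_H - 75q_H.
Leader FOC: 255/2 - 2q_H = 0, so q_H = 255/4.
Then q_C = (389 - 2·(255/4))/4 = 523/8.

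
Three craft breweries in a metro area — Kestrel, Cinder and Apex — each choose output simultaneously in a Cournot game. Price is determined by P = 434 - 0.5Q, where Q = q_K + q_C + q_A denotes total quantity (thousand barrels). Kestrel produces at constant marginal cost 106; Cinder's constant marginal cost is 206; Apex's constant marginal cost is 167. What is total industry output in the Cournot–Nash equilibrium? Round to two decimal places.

411.50

Kestrel's profit: π_K = (434 - 0.5Q)q_K - (106q_K). Setting ∂π_K/∂q_K = 0: 328 - q_K - (1/2)(q_C + q_A) = 0.
Cinder's first-order condition: 228 - q_C - (1/2)(q_K + q_A) = 0.
Apex's first-order condition: 267 - q_A - (1/2)(q_K + q_C) = 0.
Adding the 3 first-order conditions: 823 − 2Q = 0, so Q = 823/2.
Back-substituting: q_K = (328 − 823/4)/(1/2) = 489/2, q_C = (228 − 823/4)/(1/2) = 89/2, q_A = (267 − 823/4)/(1/2) = 245/2.
Total output Q = 489/2 + 89/2 + 245/2 = 823/2.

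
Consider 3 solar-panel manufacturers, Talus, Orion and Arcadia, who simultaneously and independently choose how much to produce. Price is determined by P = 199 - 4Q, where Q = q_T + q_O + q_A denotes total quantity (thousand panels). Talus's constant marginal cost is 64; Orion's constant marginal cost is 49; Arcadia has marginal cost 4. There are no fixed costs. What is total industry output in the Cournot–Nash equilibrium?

Talus's profit: π_T = (199 - 4Q)q_T - (64q_T). Setting ∂π_T/∂q_T = 0: 135 - 8q_T - 4(q_O + q_A) = 0.
Orion's first-order condition: 150 - 8q_O - 4(q_T + q_A) = 0.
Arcadia's first-order condition: 195 - 8q_A - 4(q_T + q_O) = 0.
Summing all 3 equations gives 480 − 16Q = 0, hence Q = 30.
Back-substituting: q_T = (135 − 120)/4 = 15/4, q_O = (150 − 120)/4 = 15/2, q_A = (195 − 120)/4 = 75/4.
Total output Q = 15/4 + 15/2 + 75/4 = 30.

30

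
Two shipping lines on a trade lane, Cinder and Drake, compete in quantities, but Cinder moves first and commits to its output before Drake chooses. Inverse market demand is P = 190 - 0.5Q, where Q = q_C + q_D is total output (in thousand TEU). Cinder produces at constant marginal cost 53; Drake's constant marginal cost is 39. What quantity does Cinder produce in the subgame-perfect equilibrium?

123

Solve by backward induction. Given q_C, the follower Drake maximises π_D = (190 - (1/2)q_C - (1/2)q_D)q_D - 39q_D.
Setting the follower's marginal profit to zero, 151 - (1/2)q_C - q_D = 0, i.e. q_D = (151 - (1/2)q_C).
Cinder substitutes q_D(q_C) into its own profit: π_C = q_C(190 - (1/2)q_C - (151 - (1/2)q_C)/2) - 53q_C = (229/2 - (1/4)q_C)q_C - 53q_C.
Maximising: ∂π_C/∂q_C = 123/2 - (1/2)q_C = 0, giving q_C = 123.
Then q_D = (151 - (1/2)·123) = 179/2.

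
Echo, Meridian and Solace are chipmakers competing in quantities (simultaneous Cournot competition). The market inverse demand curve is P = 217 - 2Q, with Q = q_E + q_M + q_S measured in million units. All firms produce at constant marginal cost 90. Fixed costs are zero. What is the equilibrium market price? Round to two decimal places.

121.75

Each firm earns π_i = (217 - 2Q)q_i - 90q_i.
First-order condition (treating rivals' output as given): 127 - 4q_i - 2·Σ_{j≠i} q_j = 0.
With identical firms every q_j equals q_i, so Σ_{j≠i} q_j = 2q_i and 127 = 8q_i, giving q_i = 127/8.
Total output Q = 381/8, so price P = 217 - 2·(381/8) = 487/4.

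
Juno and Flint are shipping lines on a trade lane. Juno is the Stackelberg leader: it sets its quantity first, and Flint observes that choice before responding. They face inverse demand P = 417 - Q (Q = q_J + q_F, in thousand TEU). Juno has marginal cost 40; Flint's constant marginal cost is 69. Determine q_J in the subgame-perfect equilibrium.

The follower Flint best-responds to any q_J: π_F = (417 - Q)q_F - 69q_F.
∂π_F/∂q_F = 348 - q_J - 2q_F = 0 gives the reaction function q_F = (348 - q_J)/2.
The leader anticipates this reaction. Substituting into P = 417 - Q gives P = 243 - (1/2)q_J, so π_J = (243 - (1/2)q_J)q_J - 40q_J.
The leader's first-order condition 203 - q_J = 0 yields q_J = 203.
Then q_F = (348 - 203)/2 = 145/2.

203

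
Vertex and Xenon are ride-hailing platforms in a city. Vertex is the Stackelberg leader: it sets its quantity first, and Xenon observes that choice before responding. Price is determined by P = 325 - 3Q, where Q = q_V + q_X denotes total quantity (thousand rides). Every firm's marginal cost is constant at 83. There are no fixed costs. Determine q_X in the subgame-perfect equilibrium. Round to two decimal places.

Solve by backward induction. Given q_V, the follower Xenon maximises π_X = (325 - 3q_V - 3q_X)q_X - 83q_X.
Setting the follower's marginal profit to zero, 242 - 3q_V - 6q_X = 0, i.e. q_X = (242 - 3q_V)/6.
Vertex substitutes q_X(q_V) into its own profit: π_V = q_V(325 - 3q_V - (242 - 3q_V)/2) - 83q_V = (204 - (3/2)q_V)q_V - 83q_V.
Leader FOC: 121 - 3q_V = 0, so q_V = 121/3.
Then q_X = (242 - 3·(121/3))/6 = 121/6.

20.17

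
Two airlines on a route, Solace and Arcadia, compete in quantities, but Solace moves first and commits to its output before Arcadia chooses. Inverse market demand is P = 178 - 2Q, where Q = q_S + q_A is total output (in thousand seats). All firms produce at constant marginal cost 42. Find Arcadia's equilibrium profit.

578

The follower Arcadia best-responds to any q_S: π_A = (178 - 2Q)q_A - 42q_A.
Follower FOC: 136 - 2q_S - 4q_A = 0, so q_A(q_S) = (136 - 2q_S)/4.
The leader anticipates this reaction. Substituting into P = 178 - 2Q gives P = 110 - q_S, so π_S = (110 - q_S)q_S - 42q_S.
Maximising: ∂π_S/∂q_S = 68 - 2q_S = 0, giving q_S = 34.
Then q_A = (136 - 2·34)/4 = 17.
Price P = 178 - 2·51 = 76.
Arcadia's profit: (76 - 42)·17 = 578.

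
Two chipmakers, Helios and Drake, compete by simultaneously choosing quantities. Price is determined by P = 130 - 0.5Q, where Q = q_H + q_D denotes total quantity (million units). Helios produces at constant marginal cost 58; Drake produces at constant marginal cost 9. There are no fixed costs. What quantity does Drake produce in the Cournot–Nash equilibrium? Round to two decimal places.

Helios's profit: π_H = (130 - 0.5Q)q_H - (58q_H). Setting ∂π_H/∂q_H = 0: 72 - q_H - (1/2)(q_D) = 0.
Drake's profit: π_D = (130 - 0.5Q)q_D - (9q_D). Setting ∂π_D/∂q_D = 0: 121 - q_D - (1/2)(q_H) = 0.
So q_H = (72 - (1/2)q_D) and q_D = (121 - (1/2)q_H).
Solving the pair: q_H = 46/3, q_D = 340/3.

113.33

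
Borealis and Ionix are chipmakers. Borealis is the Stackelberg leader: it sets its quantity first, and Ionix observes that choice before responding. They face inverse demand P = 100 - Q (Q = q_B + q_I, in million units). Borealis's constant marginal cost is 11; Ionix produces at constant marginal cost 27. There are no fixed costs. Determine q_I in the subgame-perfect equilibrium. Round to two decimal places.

Solve by backward induction. Given q_B, the follower Ionix maximises π_I = (100 - q_B - q_I)q_I - 27q_I.
Setting the follower's marginal profit to zero, 73 - q_B - 2q_I = 0, i.e. q_I = (73 - q_B)/2.
Borealis substitutes q_I(q_B) into its own profit: π_B = q_B(100 - q_B - (73 - q_B)/2) - 11q_B = (127/2 - (1/2)q_B)q_B - 11q_B.
The leader's first-order condition 105/2 - q_B = 0 yields q_B = 105/2.
Then q_I = (73 - 105/2)/2 = 41/4.

10.25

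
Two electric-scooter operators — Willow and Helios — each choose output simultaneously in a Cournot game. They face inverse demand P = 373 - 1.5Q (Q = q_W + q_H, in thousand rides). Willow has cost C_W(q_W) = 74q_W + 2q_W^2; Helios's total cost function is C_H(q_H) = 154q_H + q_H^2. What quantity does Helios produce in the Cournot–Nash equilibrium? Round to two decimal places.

Willow's profit: π_W = (373 - 1.5Q)q_W - (74q_W + 2q_W²). Setting ∂π_W/∂q_W = 0: 299 - 7q_W - (3/2)(q_H) = 0.
Helios's profit: π_H = (373 - 1.5Q)q_H - (154q_H + q_H²). Setting ∂π_H/∂q_H = 0: 219 - 5q_H - (3/2)(q_W) = 0.
So q_W = (299 - (3/2)q_H)/7 and q_H = (219 - (3/2)q_W)/5.
Substituting one into the other gives q_W = 35.6183 and q_H = 33.1145.

33.11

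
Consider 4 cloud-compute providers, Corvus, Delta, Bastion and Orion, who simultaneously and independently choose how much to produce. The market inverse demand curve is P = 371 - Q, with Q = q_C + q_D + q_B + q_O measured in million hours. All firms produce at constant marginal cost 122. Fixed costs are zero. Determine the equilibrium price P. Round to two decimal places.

171.80

Each firm earns π_i = (371 - Q)q_i - 122q_i.
Setting ∂π_i/∂q_i = 0 with rivals' quantities fixed: 249 - 2q_i - Σ_{j≠i} q_j = 0.
With identical firms every q_j equals q_i, so Σ_{j≠i} q_j = 3q_i and 249 = 5q_i, giving q_i = 249/5.
Total output Q = 996/5, so price P = 371 - 996/5 = 859/5.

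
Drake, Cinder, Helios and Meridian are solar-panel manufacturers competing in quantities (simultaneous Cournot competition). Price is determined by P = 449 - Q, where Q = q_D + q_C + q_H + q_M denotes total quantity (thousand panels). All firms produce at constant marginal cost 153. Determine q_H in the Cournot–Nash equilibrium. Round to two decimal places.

59.20

Each firm earns π_i = (449 - Q)q_i - 153q_i.
Setting ∂π_i/∂q_i = 0 with rivals' quantities fixed: 296 - 2q_i - Σ_{j≠i} q_j = 0.
By symmetry each firm produces the same amount; substituting Σ_{j≠i} q_j = 3q_i yields q_i = 296/5.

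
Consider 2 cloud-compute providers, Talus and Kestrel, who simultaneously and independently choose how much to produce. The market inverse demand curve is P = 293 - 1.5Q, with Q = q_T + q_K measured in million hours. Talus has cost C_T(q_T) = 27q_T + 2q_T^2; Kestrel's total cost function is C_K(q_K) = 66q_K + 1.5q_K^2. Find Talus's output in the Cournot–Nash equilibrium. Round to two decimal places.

Talus's profit: π_T = (293 - 1.5Q)q_T - (27q_T + 2q_T²). Setting ∂π_T/∂q_T = 0: 266 - 7q_T - (3/2)(q_K) = 0.
Kestrel's first-order condition: 227 - 6q_K - (3/2)(q_T) = 0.
Best responses: q_T = (266 - (3/2)q_K)/7, q_K = (227 - (3/2)q_T)/6.
Substituting one into the other gives q_T = 1674/53 and q_K = 29.9371.

31.58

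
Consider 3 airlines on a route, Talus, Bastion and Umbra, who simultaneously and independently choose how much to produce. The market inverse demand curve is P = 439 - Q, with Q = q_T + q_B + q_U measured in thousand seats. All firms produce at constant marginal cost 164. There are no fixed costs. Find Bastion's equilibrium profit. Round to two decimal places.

A representative firm's profit is π_i = q_i(439 - Q) - 164q_i.
Setting ∂π_i/∂q_i = 0 with rivals' quantities fixed: 275 - 2q_i - Σ_{j≠i} q_j = 0.
With identical firms every q_j equals q_i, so Σ_{j≠i} q_j = 2q_i and 275 = 4q_i, giving q_i = 275/4.
Price P = 439 - 825/4 = 931/4.
Bastion's profit: (931/4 - 164)·(275/4) = 4726.5625.

4726.56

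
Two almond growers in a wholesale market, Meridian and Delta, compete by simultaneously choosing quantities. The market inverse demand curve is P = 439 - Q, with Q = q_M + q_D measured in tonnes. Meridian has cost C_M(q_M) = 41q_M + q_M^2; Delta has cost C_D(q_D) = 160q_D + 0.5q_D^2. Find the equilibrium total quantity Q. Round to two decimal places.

148.45

Meridian's profit: π_M = (439 - Q)q_M - (41q_M + q_M²). Setting ∂π_M/∂q_M = 0: 398 - 4q_M - (q_D) = 0.
Delta's first-order condition: 279 - 3q_D - (q_M) = 0.
So q_M = (398 - q_D)/4 and q_D = (279 - q_M)/3.
Substituting one into the other gives q_M = 915/11 and q_D = 718/11.
Total output Q = 915/11 + 718/11 = 1633/11.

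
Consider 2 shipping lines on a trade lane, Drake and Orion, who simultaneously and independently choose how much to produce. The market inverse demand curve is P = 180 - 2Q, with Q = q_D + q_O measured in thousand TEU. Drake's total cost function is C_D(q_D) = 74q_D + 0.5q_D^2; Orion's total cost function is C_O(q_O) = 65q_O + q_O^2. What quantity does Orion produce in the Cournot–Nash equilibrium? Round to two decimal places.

Drake's profit: π_D = (180 - 2Q)q_D - (74q_D + (1/2)q_D²). Setting ∂π_D/∂q_D = 0: 106 - 5q_D - 2(q_O) = 0.
Orion's first-order condition: 115 - 6q_O - 2(q_D) = 0.
So q_D = (106 - 2q_O)/5 and q_O = (115 - 2q_D)/6.
Solving the pair: q_D = 203/13, q_O = 363/26.

13.96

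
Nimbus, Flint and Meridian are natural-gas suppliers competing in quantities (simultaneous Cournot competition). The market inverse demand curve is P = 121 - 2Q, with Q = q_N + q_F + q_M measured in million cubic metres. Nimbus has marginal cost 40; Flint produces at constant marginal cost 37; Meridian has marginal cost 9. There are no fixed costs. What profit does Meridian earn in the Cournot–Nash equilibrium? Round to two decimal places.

Nimbus's profit: π_N = (121 - 2Q)q_N - (40q_N). Setting ∂π_N/∂q_N = 0: 81 - 4q_N - 2(q_F + q_M) = 0.
Flint's profit: π_F = (121 - 2Q)q_F - (37q_F). Setting ∂π_F/∂q_F = 0: 84 - 4q_F - 2(q_N + q_M) = 0.
Meridian's profit: π_M = (121 - 2Q)q_M - (9q_M). Setting ∂π_M/∂q_M = 0: 112 - 4q_M - 2(q_N + q_F) = 0.
Summing all 3 equations gives 277 − 8Q = 0, hence Q = 277/8.
Back-substituting: q_N = (81 − 277/4)/2 = 47/8, q_F = (84 − 277/4)/2 = 59/8, q_M = (112 − 277/4)/2 = 171/8.
Price P = 121 - 2·(277/8) = 207/4.
Meridian's profit: (207/4 - 9)·(171/8) = 913.7813.

913.78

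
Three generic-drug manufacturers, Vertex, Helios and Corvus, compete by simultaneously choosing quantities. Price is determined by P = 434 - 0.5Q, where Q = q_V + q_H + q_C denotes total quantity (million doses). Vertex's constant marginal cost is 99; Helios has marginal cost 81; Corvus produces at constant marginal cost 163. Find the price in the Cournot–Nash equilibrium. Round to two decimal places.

194.25

Vertex's profit: π_V = (434 - 0.5Q)q_V - (99q_V). Setting ∂π_V/∂q_V = 0: 335 - q_V - (1/2)(q_H + q_C) = 0.
Helios's first-order condition: 353 - q_H - (1/2)(q_V + q_C) = 0.
Corvus's first-order condition: 271 - q_C - (1/2)(q_V + q_H) = 0.
Adding the 3 conditions: 959 − Q − Q = 0, i.e. Q = 959/2.
Back-substituting: q_V = (335 − 959/4)/(1/2) = 381/2, q_H = (353 − 959/4)/(1/2) = 453/2, q_C = (271 − 959/4)/(1/2) = 125/2.
Total output Q = 959/2, so price P = 434 - (1/2)·(959/2) = 777/4.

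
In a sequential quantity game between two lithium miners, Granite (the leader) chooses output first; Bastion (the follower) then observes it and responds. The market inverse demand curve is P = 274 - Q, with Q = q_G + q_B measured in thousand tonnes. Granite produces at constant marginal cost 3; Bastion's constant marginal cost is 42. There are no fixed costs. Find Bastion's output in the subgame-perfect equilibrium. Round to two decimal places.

38.50

Solve by backward induction. Given q_G, the follower Bastion maximises π_B = (274 - q_G - q_B)q_B - 42q_B.
∂π_B/∂q_B = 232 - q_G - 2q_B = 0 gives the reaction function q_B = (232 - q_G)/2.
Granite substitutes q_B(q_G) into its own profit: π_G = q_G(274 - q_G - (232 - q_G)/2) - 3q_G = (158 - (1/2)q_G)q_G - 3q_G.
The leader's first-order condition 155 - q_G = 0 yields q_G = 155.
Then q_B = (232 - 155)/2 = 77/2.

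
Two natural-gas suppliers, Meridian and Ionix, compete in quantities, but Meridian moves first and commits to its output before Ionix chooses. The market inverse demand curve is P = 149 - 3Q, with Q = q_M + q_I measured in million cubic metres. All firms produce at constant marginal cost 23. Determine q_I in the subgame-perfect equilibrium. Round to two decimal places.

10.50

The follower Ionix best-responds to any q_M: π_I = (149 - 3Q)q_I - 23q_I.
∂π_I/∂q_I = 126 - 3q_M - 6q_I = 0 gives the reaction function q_I = (126 - 3q_M)/6.
Meridian substitutes q_I(q_M) into its own profit: π_M = q_M(149 - 3q_M - (126 - 3q_M)/2) - 23q_M = (86 - (3/2)q_M)q_M - 23q_M.
Maximising: ∂π_M/∂q_M = 63 - 3q_M = 0, giving q_M = 21.
Then q_I = (126 - 3·21)/6 = 21/2.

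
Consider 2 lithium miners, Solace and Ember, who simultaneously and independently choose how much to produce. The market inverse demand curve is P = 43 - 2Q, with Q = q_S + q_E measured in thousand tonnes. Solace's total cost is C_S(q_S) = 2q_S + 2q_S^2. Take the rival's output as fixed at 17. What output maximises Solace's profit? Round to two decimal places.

With the rival's output fixed at 17, Solace's profit is π_S = (43 - 2·17 - 2q_S)q_S - (2q_S + 2q_S²) = (9 - 2q_S)q_S - (2q_S + 2q_S²).
∂π_S/∂q_S = 7 - 8q_S = 0, so q_S = 7/8.

0.88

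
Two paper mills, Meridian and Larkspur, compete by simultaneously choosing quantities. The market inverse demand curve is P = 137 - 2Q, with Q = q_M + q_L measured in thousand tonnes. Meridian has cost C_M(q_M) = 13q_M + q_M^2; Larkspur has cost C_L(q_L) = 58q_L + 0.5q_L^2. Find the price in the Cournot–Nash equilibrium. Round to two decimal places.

84.08

Meridian's profit: π_M = (137 - 2Q)q_M - (13q_M + q_M²). Setting ∂π_M/∂q_M = 0: 124 - 6q_M - 2(q_L) = 0.
Larkspur's profit: π_L = (137 - 2Q)q_L - (58q_L + (1/2)q_L²). Setting ∂π_L/∂q_L = 0: 79 - 5q_L - 2(q_M) = 0.
Rearranging gives the reaction functions q_M = (124 - 2q_L)/6 and q_L = (79 - 2q_M)/5.
Substituting one into the other gives q_M = 231/13 and q_L = 113/13.
Total output Q = 344/13, so price P = 137 - 2·(344/13) = 1093/13.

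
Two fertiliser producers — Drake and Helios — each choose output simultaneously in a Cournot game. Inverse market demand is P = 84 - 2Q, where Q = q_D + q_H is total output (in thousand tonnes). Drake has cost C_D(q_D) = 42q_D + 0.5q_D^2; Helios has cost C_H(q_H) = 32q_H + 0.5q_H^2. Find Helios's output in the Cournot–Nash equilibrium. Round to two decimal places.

Drake's profit: π_D = (84 - 2Q)q_D - (42q_D + (1/2)q_D²). Setting ∂π_D/∂q_D = 0: 42 - 5q_D - 2(q_H) = 0.
Helios's first-order condition: 52 - 5q_H - 2(q_D) = 0.
Best responses: q_D = (42 - 2q_H)/5, q_H = (52 - 2q_D)/5.
Substituting one into the other gives q_D = 106/21 and q_H = 176/21.

8.38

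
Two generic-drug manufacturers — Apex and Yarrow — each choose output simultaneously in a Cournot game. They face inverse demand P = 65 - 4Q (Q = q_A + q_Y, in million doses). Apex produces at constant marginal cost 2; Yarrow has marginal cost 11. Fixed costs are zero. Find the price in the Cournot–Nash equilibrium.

Apex's profit: π_A = (65 - 4Q)q_A - (2q_A). Setting ∂π_A/∂q_A = 0: 63 - 8q_A - 4(q_Y) = 0.
Yarrow's first-order condition: 54 - 8q_Y - 4(q_A) = 0.
Best responses: q_A = (63 - 4q_Y)/8, q_Y = (54 - 4q_A)/8.
Solving the pair: q_A = 6, q_Y = 15/4.
Total output Q = 39/4, so price P = 65 - 4·(39/4) = 26.

26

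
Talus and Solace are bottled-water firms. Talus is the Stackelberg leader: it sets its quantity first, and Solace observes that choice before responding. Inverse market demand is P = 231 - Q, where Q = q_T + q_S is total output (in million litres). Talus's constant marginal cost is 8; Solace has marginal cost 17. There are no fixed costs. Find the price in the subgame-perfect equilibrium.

Solve by backward induction. Given q_T, the follower Solace maximises π_S = (231 - q_T - q_S)q_S - 17q_S.
Follower FOC: 214 - q_T - 2q_S = 0, so q_S(q_T) = (214 - q_T)/2.
Talus substitutes q_S(q_T) into its own profit: π_T = q_T(231 - q_T - (214 - q_T)/2) - 8q_T = (124 - (1/2)q_T)q_T - 8q_T.
Maximising: ∂π_T/∂q_T = 116 - q_T = 0, giving q_T = 116.
Then q_S = (214 - 116)/2 = 49.
Total output Q = 165, so price P = 231 - 165 = 66.

66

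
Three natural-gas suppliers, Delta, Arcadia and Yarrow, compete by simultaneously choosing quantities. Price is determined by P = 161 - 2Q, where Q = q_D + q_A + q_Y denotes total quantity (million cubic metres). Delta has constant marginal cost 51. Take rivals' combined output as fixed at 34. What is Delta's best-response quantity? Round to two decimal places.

10.50

With rivals' combined output fixed at 34, Delta's profit is π_D = (161 - 2·34 - 2q_D)q_D - (51q_D) = (93 - 2q_D)q_D - (51q_D).
∂π_D/∂q_D = 42 - 4q_D = 0, so q_D = 21/2.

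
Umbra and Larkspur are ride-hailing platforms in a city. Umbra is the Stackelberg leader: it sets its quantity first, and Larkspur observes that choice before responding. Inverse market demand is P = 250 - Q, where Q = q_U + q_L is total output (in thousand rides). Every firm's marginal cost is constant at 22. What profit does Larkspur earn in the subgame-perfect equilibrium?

3249

The follower Larkspur best-responds to any q_U: π_L = (250 - Q)q_L - 22q_L.
∂π_L/∂q_L = 228 - q_U - 2q_L = 0 gives the reaction function q_L = (228 - q_U)/2.
The leader anticipates this reaction. Substituting into P = 250 - Q gives P = 136 - (1/2)q_U, so π_U = (136 - (1/2)q_U)q_U - 22q_U.
Maximising: ∂π_U/∂q_U = 114 - q_U = 0, giving q_U = 114.
Then q_L = (228 - 114)/2 = 57.
Price P = 250 - 171 = 79.
Larkspur's profit: (79 - 22)·57 = 3249.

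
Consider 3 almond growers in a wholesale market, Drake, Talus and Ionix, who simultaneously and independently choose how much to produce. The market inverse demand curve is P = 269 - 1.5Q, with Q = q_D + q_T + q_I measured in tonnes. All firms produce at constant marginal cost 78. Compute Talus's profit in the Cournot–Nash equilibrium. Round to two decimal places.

Each firm earns π_i = (269 - 1.5Q)q_i - 78q_i.
Setting ∂π_i/∂q_i = 0 with rivals' quantities fixed: 191 - 3q_i - (3/2)·Σ_{j≠i} q_j = 0.
By symmetry each firm produces the same amount; substituting Σ_{j≠i} q_j = 2q_i yields q_i = 191/6.
Price P = 269 - (3/2)·(191/2) = 503/4.
Talus's profit: (503/4 - 78)·(191/6) = 1520.0417.

1520.04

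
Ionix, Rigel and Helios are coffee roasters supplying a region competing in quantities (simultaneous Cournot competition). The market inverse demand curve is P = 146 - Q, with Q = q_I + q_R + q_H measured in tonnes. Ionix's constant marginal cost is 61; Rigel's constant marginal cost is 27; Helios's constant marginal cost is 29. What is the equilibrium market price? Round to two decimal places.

65.75

Ionix's profit: π_I = (146 - Q)q_I - (61q_I). Setting ∂π_I/∂q_I = 0: 85 - 2q_I - (q_R + q_H) = 0.
Rigel's profit: π_R = (146 - Q)q_R - (27q_R). Setting ∂π_R/∂q_R = 0: 119 - 2q_R - (q_I + q_H) = 0.
Helios's first-order condition: 117 - 2q_H - (q_I + q_R) = 0.
Adding the 3 first-order conditions: 321 − 4Q = 0, so Q = 321/4.
Back-substituting: q_I = (85 − 321/4) = 19/4, q_R = (119 − 321/4) = 155/4, q_H = (117 − 321/4) = 147/4.
Total output Q = 321/4, so price P = 146 - 321/4 = 263/4.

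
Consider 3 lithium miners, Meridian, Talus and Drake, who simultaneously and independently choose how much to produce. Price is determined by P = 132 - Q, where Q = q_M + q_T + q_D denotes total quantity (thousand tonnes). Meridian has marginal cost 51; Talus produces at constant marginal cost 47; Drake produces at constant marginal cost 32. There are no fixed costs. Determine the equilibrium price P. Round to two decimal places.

Meridian's profit: π_M = (132 - Q)q_M - (51q_M). Setting ∂π_M/∂q_M = 0: 81 - 2q_M - (q_T + q_D) = 0.
Talus's profit: π_T = (132 - Q)q_T - (47q_T). Setting ∂π_T/∂q_T = 0: 85 - 2q_T - (q_M + q_D) = 0.
Drake's first-order condition: 100 - 2q_D - (q_M + q_T) = 0.
Adding the 3 conditions: 266 − 2Q − 2Q = 0, i.e. Q = 133/2.
Back-substituting: q_M = (81 − 133/2) = 29/2, q_T = (85 − 133/2) = 37/2, q_D = (100 − 133/2) = 67/2.
Total output Q = 133/2, so price P = 132 - 133/2 = 131/2.

65.50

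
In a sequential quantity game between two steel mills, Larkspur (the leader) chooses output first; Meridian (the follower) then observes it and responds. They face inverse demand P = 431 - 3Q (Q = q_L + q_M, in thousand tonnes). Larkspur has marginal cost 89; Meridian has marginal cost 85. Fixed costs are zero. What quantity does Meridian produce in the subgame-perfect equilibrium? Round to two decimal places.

29.50

Solve by backward induction. Given q_L, the follower Meridian maximises π_M = (431 - 3q_L - 3q_M)q_M - 85q_M.
Setting the follower's marginal profit to zero, 346 - 3q_L - 6q_M = 0, i.e. q_M = (346 - 3q_L)/6.
The leader anticipates this reaction. Substituting into P = 431 - 3Q gives P = 258 - (3/2)q_L, so π_L = (258 - (3/2)q_L)q_L - 89q_L.
Leader FOC: 169 - 3q_L = 0, so q_L = 169/3.
Then q_M = (346 - 3·(169/3))/6 = 59/2.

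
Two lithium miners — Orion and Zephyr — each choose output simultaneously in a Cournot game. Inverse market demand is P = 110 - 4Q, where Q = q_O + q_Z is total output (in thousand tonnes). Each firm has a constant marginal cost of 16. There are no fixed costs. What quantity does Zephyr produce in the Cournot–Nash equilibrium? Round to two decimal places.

A representative firm's profit is π_i = q_i(110 - 4Q) - 16q_i.
First-order condition (treating rivals' output as given): 94 - 8q_i - 4q_j = 0.
With identical firms every q_j equals q_i, so q_j = q_i and 94 = 12q_i, giving q_i = 47/6.

7.83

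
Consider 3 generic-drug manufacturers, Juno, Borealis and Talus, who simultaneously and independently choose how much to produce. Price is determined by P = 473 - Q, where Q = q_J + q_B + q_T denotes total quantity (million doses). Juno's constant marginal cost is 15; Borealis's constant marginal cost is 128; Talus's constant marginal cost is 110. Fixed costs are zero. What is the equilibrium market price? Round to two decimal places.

Juno's profit: π_J = (473 - Q)q_J - (15q_J). Setting ∂π_J/∂q_J = 0: 458 - 2q_J - (q_B + q_T) = 0.
Borealis's first-order condition: 345 - 2q_B - (q_J + q_T) = 0.
Talus's profit: π_T = (473 - Q)q_T - (110q_T). Setting ∂π_T/∂q_T = 0: 363 - 2q_T - (q_J + q_B) = 0.
Adding the 3 conditions: 1166 − 2Q − 2Q = 0, i.e. Q = 583/2.
Back-substituting: q_J = (458 − 583/2) = 333/2, q_B = (345 − 583/2) = 107/2, q_T = (363 − 583/2) = 143/2.
Total output Q = 583/2, so price P = 473 - 583/2 = 363/2.

181.50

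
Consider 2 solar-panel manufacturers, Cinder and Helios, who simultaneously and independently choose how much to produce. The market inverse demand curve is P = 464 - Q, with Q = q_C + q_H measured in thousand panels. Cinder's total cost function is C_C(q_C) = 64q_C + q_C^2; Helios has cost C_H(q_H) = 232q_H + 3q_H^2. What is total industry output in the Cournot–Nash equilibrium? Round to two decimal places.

112.77

Cinder's profit: π_C = (464 - Q)q_C - (64q_C + q_C²). Setting ∂π_C/∂q_C = 0: 400 - 4q_C - (q_H) = 0.
Helios's profit: π_H = (464 - Q)q_H - (232q_H + 3q_H²). Setting ∂π_H/∂q_H = 0: 232 - 8q_H - (q_C) = 0.
Best responses: q_C = (400 - q_H)/4, q_H = (232 - q_C)/8.
Substituting one into the other gives q_C = 95.7419 and q_H = 528/31.
Total output Q = 95.7419 + 528/31 = 112.7742.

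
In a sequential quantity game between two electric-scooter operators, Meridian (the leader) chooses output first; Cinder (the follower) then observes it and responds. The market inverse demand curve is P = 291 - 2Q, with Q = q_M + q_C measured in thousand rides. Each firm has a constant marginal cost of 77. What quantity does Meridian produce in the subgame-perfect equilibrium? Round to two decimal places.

53.50

Solve by backward induction. Given q_M, the follower Cinder maximises π_C = (291 - 2q_M - 2q_C)q_C - 77q_C.
Follower FOC: 214 - 2q_M - 4q_C = 0, so q_C(q_M) = (214 - 2q_M)/4.
The leader anticipates this reaction. Substituting into P = 291 - 2Q gives P = 184 - q_M, so π_M = (184 - q_M)q_M - 77q_M.
The leader's first-order condition 107 - 2q_M = 0 yields q_M = 107/2.
Then q_C = (214 - 2·(107/2))/4 = 107/4.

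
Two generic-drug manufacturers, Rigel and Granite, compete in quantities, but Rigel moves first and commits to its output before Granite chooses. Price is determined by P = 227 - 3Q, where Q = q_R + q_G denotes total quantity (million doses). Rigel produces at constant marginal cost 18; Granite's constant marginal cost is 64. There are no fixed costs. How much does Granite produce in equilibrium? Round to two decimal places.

5.92

The follower Granite best-responds to any q_R: π_G = (227 - 3Q)q_G - 64q_G.
Follower FOC: 163 - 3q_R - 6q_G = 0, so q_G(q_R) = (163 - 3q_R)/6.
The leader anticipates this reaction. Substituting into P = 227 - 3Q gives P = 291/2 - (3/2)q_R, so π_R = (291/2 - (3/2)q_R)q_R - 18q_R.
The leader's first-order condition 255/2 - 3q_R = 0 yields q_R = 85/2.
Then q_G = (163 - 3·(85/2))/6 = 71/12.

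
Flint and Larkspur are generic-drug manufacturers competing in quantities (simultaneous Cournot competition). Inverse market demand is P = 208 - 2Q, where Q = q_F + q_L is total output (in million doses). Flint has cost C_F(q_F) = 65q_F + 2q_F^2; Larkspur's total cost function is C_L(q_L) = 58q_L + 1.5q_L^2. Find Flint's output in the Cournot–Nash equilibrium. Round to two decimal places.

Flint's profit: π_F = (208 - 2Q)q_F - (65q_F + 2q_F²). Setting ∂π_F/∂q_F = 0: 143 - 8q_F - 2(q_L) = 0.
Larkspur's profit: π_L = (208 - 2Q)q_L - (58q_L + (3/2)q_L²). Setting ∂π_L/∂q_L = 0: 150 - 7q_L - 2(q_F) = 0.
Best responses: q_F = (143 - 2q_L)/8, q_L = (150 - 2q_F)/7.
Solving the pair: q_F = 701/52, q_L = 457/26.

13.48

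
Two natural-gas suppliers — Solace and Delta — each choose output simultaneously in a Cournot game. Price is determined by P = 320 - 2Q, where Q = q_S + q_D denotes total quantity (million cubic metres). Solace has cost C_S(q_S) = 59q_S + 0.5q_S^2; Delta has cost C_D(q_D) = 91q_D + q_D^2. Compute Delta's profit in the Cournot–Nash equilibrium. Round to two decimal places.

1722.47

Solace's profit: π_S = (320 - 2Q)q_S - (59q_S + (1/2)q_S²). Setting ∂π_S/∂q_S = 0: 261 - 5q_S - 2(q_D) = 0.
Delta's first-order condition: 229 - 6q_D - 2(q_S) = 0.
Rearranging gives the reaction functions q_S = (261 - 2q_D)/5 and q_D = (229 - 2q_S)/6.
Solving the pair: q_S = 554/13, q_D = 623/26.
Price P = 320 - 2·(1731/26) = 186.8462.
Delta's profit: 186.8462·(623/26) - 91·(623/26) - (623/26)² = 1722.4660.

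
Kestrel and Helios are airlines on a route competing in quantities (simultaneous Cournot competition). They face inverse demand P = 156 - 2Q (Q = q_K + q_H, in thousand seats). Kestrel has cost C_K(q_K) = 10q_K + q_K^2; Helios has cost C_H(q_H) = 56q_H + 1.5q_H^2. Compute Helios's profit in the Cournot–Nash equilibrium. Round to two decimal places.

229.93

Kestrel's profit: π_K = (156 - 2Q)q_K - (10q_K + q_K²). Setting ∂π_K/∂q_K = 0: 146 - 6q_K - 2(q_H) = 0.
Helios's profit: π_H = (156 - 2Q)q_H - (56q_H + (3/2)q_H²). Setting ∂π_H/∂q_H = 0: 100 - 7q_H - 2(q_K) = 0.
Best responses: q_K = (146 - 2q_H)/6, q_H = (100 - 2q_K)/7.
Solving the pair: q_K = 411/19, q_H = 154/19.
Price P = 156 - 2·(565/19) = 1834/19.
Helios's profit: (1834/19)·(154/19) - 56·(154/19) - (3/2)(154/19)² = 229.9335.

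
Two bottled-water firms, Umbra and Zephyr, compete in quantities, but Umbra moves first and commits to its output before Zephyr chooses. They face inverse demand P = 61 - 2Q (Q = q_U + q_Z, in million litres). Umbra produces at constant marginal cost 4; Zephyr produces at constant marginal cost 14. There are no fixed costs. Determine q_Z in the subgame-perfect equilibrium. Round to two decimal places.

The follower Zephyr best-responds to any q_U: π_Z = (61 - 2Q)q_Z - 14q_Z.
∂π_Z/∂q_Z = 47 - 2q_U - 4q_Z = 0 gives the reaction function q_Z = (47 - 2q_U)/4.
The leader anticipates this reaction. Substituting into P = 61 - 2Q gives P = 75/2 - q_U, so π_U = (75/2 - q_U)q_U - 4q_U.
The leader's first-order condition 67/2 - 2q_U = 0 yields q_U = 67/4.
Then q_Z = (47 - 2·(67/4))/4 = 27/8.

3.38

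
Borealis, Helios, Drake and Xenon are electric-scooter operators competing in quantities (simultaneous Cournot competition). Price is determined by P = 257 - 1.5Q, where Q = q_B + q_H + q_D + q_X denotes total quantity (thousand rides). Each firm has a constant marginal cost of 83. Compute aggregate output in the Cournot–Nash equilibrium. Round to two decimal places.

Each firm earns π_i = (257 - 1.5Q)q_i - 83q_i.
First-order condition (treating rivals' output as given): 174 - 3q_i - (3/2)·Σ_{j≠i} q_j = 0.
With identical firms every q_j equals q_i, so Σ_{j≠i} q_j = 3q_i and 174 = (15/2)q_i, giving q_i = 116/5.
Total output Q = 116/5 + 116/5 + 116/5 + 116/5 = 464/5.

92.80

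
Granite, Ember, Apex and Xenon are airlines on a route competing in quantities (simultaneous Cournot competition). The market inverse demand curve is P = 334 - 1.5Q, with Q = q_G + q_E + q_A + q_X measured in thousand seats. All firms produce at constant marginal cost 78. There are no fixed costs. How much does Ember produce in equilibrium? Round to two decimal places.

Each firm earns π_i = (334 - 1.5Q)q_i - 78q_i.
First-order condition (treating rivals' output as given): 256 - 3q_i - (3/2)·Σ_{j≠i} q_j = 0.
With identical firms every q_j equals q_i, so Σ_{j≠i} q_j = 3q_i and 256 = (15/2)q_i, giving q_i = 512/15.

34.13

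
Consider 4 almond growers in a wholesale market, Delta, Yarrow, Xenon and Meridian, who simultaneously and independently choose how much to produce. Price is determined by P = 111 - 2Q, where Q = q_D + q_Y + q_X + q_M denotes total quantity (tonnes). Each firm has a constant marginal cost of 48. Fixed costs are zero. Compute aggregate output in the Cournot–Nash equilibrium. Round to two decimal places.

Each firm earns π_i = (111 - 2Q)q_i - 48q_i.
First-order condition (treating rivals' output as given): 63 - 4q_i - 2·Σ_{j≠i} q_j = 0.
By symmetry each firm produces the same amount; substituting Σ_{j≠i} q_j = 3q_i yields q_i = 63/10.
Total output Q = 63/10 + 63/10 + 63/10 + 63/10 = 126/5.

25.20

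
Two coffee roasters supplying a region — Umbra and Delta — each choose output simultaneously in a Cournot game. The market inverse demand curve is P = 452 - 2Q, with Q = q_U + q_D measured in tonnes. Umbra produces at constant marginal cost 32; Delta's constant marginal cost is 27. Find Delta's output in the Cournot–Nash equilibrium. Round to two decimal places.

Umbra's profit: π_U = (452 - 2Q)q_U - (32q_U). Setting ∂π_U/∂q_U = 0: 420 - 4q_U - 2(q_D) = 0.
Delta's first-order condition: 425 - 4q_D - 2(q_U) = 0.
Rearranging gives the reaction functions q_U = (420 - 2q_D)/4 and q_D = (425 - 2q_U)/4.
Solving the pair: q_U = 415/6, q_D = 215/3.

71.67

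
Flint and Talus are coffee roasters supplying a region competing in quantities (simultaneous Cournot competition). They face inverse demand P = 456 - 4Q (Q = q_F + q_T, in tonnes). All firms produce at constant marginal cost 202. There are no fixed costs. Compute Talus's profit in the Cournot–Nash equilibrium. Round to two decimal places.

1792.11

Each firm earns π_i = (456 - 4Q)q_i - 202q_i.
First-order condition (treating rivals' output as given): 254 - 8q_i - 4q_j = 0.
By symmetry each firm produces the same amount; substituting q_j = q_i yields q_i = 254/12 = 127/6.
Price P = 456 - 4·(127/3) = 860/3.
Talus's profit: (860/3 - 202)·(127/6) = 1792.1111.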